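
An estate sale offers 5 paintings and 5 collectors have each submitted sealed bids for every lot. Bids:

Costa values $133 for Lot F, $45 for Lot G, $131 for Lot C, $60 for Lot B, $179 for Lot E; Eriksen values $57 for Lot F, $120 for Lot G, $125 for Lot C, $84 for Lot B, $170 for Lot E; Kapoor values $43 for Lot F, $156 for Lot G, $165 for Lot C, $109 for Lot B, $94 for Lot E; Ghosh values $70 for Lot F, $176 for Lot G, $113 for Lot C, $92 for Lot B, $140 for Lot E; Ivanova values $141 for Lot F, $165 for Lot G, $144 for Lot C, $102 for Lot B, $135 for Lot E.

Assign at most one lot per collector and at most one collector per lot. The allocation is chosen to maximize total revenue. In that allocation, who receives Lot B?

Optimal: Costa→Lot F ($133), Eriksen→Lot E ($170), Kapoor→Lot C ($165), Ghosh→Lot G ($176), Ivanova→Lot B ($102) — total 133+170+165+176+102 = $746.
Max-entry greedy (repeatedly take the single best remaining cell) gives $745, worse by 1.
Next-best assignment: Costa→Lot E, Eriksen→Lot B, Kapoor→Lot C, Ghosh→Lot G, Ivanova→Lot F = $745.
No other one-to-one assignment exceeds $746.
Ivanova's own top lot is Lot G ($165), but forcing Ivanova→Lot G and reassigning the rest optimally gives only $725 — worse by 21.

Ivanova receives Lot B.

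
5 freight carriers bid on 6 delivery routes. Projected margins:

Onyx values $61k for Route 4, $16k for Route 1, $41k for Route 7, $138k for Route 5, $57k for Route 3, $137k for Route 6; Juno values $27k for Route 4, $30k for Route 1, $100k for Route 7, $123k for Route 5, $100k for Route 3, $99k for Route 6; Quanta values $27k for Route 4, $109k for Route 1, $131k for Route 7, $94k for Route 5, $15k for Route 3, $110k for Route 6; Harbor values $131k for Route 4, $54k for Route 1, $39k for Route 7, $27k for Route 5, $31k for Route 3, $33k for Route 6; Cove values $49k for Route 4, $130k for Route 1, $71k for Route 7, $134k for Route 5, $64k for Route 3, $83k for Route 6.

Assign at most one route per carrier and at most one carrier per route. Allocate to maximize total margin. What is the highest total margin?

Max total: $652k

This is the linear assignment problem.
Optimal: Onyx→Route 6 ($137k), Juno→Route 5 ($123k), Quanta→Route 7 ($131k), Harbor→Route 4 ($131k), Cove→Route 1 ($130k) — total 137+123+131+131+130 = $652k.
Row-greedy (each carrier in turn takes its best remaining route) gives $609k, worse by 43.
Every other assignment is strictly worse.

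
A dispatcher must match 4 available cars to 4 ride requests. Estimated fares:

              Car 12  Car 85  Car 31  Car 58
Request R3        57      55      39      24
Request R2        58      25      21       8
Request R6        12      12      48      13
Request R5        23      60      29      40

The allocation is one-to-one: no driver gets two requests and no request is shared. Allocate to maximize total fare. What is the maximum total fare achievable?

Maximum total: $201

Optimal: Car 12→Request R2 ($58), Car 85→Request R3 ($55), Car 31→Request R6 ($48), Car 58→Request R5 ($40) — total 58+55+48+40 = $201.
Row-greedy (each driver in turn takes its best remaining request) gives $190, worse by 11.
Checked against all permutations: $201 is optimal.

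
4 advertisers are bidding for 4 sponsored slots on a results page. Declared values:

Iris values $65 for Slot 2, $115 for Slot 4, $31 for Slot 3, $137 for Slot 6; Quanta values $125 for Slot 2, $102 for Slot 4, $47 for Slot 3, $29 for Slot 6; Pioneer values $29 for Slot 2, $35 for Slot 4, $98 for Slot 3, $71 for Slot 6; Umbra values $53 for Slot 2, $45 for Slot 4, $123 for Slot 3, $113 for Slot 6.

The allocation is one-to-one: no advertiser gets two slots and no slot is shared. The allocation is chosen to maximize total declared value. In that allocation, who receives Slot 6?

Umbra receives Slot 6.

Optimal: Iris→Slot 4 ($115), Quanta→Slot 2 ($125), Pioneer→Slot 3 ($98), Umbra→Slot 6 ($113) — total 115+125+98+113 = $451.
Umbra's own top slot is Slot 3 ($123), but forcing Umbra→Slot 3 and reassigning the rest optimally gives only $434 — worse by 17.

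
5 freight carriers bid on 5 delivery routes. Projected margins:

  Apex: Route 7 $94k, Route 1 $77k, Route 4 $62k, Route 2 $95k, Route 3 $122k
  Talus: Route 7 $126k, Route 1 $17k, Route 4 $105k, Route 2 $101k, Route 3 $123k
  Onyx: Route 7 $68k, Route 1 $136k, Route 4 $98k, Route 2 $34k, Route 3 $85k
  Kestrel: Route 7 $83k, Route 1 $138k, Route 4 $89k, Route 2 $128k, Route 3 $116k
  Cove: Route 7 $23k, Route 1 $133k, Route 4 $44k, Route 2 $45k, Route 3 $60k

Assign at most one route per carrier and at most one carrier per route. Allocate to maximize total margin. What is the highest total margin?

Maximum total: $607k

This is a one-to-one assignment (maximum-weight bipartite matching).
Optimal: Apex→Route 3 ($122k), Talus→Route 7 ($126k), Onyx→Route 4 ($98k), Kestrel→Route 2 ($128k), Cove→Route 1 ($133k) — total 122+126+98+128+133 = $607k.
Max-entry greedy (repeatedly take the single best remaining cell) gives $529k, worse by 78.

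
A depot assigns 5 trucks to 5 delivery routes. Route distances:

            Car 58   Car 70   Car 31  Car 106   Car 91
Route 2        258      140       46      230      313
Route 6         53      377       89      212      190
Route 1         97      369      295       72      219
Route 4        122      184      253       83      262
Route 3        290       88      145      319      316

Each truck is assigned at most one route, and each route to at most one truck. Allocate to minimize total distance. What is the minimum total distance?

This is a one-to-one assignment (minimum-cost bipartite matching).
Optimal: Car 58→Route 6 (53 km), Car 70→Route 3 (88 km), Car 31→Route 2 (46 km), Car 106→Route 4 (83 km), Car 91→Route 1 (219 km) — total 53+88+46+83+219 = 489 km.
Row-greedy (each truck in turn takes its cheapest remaining route) gives 521 km, worse by 32.

Minimum total: 489 km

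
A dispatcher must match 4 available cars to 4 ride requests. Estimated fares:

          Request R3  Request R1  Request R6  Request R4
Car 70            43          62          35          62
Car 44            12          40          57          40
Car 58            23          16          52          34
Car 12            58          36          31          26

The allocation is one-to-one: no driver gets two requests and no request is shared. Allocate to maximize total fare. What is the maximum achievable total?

Maximum total: $212

This is the linear assignment problem.
Optimal: Car 70→Request R1 ($62), Car 44→Request R4 ($40), Car 58→Request R6 ($52), Car 12→Request R3 ($58) — total 62+40+52+58 = $212.
Max-entry greedy (repeatedly take the single best remaining cell) gives $211, worse by 1.
Swapping Car 12↔Car 70 (Car 12→Request R1 $36, Car 70→Request R3 $43) loses 41.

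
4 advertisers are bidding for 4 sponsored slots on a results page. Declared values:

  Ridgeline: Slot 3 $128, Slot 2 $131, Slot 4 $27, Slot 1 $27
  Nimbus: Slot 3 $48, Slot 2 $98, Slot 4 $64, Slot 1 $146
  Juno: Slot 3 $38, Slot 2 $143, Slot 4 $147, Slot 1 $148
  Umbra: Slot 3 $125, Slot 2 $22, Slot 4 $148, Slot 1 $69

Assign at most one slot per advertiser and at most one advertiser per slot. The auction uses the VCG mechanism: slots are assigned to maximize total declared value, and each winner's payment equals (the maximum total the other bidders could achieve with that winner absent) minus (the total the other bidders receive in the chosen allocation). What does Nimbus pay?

Efficient allocation: Ridgeline→Slot 3 ($128), Nimbus→Slot 1 ($146), Juno→Slot 2 ($143), Umbra→Slot 4 ($148); total welfare W = $565.
Nimbus receives Slot 1 at value $146, so the others get W − 146 = $419.
Without Nimbus: best allocation of the remaining 3 bidders over all 4 slots is Ridgeline→Slot 2 ($131), Juno→Slot 1 ($148), Umbra→Slot 4 ($148), total $427.
VCG payment = (others' best without Nimbus) − (others' welfare with Nimbus) = 427 − 419 = $8.

Nimbus pays $8.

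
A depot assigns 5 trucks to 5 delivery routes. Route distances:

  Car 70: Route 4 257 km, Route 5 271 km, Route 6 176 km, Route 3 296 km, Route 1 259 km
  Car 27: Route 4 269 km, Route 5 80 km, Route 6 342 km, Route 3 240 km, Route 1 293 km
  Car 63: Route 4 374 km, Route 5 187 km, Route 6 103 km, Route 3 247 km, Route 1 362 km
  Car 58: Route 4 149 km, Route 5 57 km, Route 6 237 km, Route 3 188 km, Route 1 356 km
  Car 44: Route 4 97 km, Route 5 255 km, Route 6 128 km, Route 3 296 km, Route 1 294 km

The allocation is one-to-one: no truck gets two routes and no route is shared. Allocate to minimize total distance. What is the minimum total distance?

Optimal: Car 70→Route 1 (259 km), Car 27→Route 5 (80 km), Car 63→Route 6 (103 km), Car 58→Route 3 (188 km), Car 44→Route 4 (97 km) — total 259+80+103+188+97 = 727 km.
Column-greedy (each route in turn goes to its cheapest remaining truck) gives 756 km, worse by 29.
Swapping Car 58↔Car 70 (Car 58→Route 1 356 km, Car 70→Route 3 296 km) adds 205.
No other one-to-one assignment undercuts 727 km.

Min total: 727 km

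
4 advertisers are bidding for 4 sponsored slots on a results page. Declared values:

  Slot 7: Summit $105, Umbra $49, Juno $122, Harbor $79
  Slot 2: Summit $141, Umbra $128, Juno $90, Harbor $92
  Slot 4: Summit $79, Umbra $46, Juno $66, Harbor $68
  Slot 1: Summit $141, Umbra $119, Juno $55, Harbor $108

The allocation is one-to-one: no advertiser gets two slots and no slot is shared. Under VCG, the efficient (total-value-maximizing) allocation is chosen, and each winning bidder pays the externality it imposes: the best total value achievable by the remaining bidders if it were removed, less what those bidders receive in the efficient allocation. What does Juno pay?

Efficient allocation: Summit→Slot 1 ($141), Umbra→Slot 2 ($128), Juno→Slot 7 ($122), Harbor→Slot 4 ($68); total welfare W = $459.
Juno receives Slot 7 at value $122, so the others get W − 122 = $337.
Without Juno: best allocation of the remaining 3 bidders over all 4 slots is Summit→Slot 1 ($141), Umbra→Slot 2 ($128), Harbor→Slot 7 ($79), total $348.
VCG payment = (others' best without Juno) − (others' welfare with Juno) = 348 − 337 = $11.

Juno pays $11.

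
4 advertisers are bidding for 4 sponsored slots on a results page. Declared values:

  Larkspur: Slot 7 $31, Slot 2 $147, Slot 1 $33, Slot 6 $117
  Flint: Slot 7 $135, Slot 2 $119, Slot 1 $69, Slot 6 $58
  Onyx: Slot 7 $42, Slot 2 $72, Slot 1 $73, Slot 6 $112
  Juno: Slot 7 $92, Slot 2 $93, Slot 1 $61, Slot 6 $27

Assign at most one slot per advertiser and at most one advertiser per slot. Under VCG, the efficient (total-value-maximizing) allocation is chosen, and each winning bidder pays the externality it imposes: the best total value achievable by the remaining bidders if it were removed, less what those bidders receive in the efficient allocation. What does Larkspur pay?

Efficient allocation: Larkspur→Slot 2 ($147), Flint→Slot 7 ($135), Onyx→Slot 6 ($112), Juno→Slot 1 ($61); total welfare W = $455.
Larkspur receives Slot 2 at value $147, so the others get W − 147 = $308.
Without Larkspur: best allocation of the remaining 3 bidders over all 4 slots is Flint→Slot 7 ($135), Onyx→Slot 6 ($112), Juno→Slot 2 ($93), total $340.
VCG payment = (others' best without Larkspur) − (others' welfare with Larkspur) = 340 − 308 = $32.

Larkspur pays $32.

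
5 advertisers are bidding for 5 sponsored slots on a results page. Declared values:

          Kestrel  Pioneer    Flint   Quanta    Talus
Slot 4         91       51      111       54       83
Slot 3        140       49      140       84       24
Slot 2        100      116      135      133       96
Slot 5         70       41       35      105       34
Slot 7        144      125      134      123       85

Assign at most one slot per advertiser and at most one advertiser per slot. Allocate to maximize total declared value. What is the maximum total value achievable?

Optimal: Kestrel→Slot 3 ($140), Pioneer→Slot 7 ($125), Flint→Slot 2 ($135), Quanta→Slot 5 ($105), Talus→Slot 4 ($83) — total 140+125+135+105+83 = $588.
Swapping Talus↔Quanta (Talus→Slot 5 $34, Quanta→Slot 4 $54) loses 100.
No other one-to-one assignment exceeds $588.

Max total: $588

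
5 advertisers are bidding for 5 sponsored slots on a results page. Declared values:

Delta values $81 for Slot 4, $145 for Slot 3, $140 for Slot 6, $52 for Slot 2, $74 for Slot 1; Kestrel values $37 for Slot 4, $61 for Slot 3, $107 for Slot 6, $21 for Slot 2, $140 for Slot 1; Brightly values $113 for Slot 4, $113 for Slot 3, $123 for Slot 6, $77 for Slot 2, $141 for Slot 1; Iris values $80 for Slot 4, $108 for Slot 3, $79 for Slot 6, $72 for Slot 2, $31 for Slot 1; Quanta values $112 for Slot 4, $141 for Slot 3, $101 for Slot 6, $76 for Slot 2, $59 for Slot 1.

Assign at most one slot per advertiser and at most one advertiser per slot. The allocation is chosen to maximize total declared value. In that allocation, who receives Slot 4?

This is the linear assignment problem.
Optimal: Delta→Slot 6 ($140), Kestrel→Slot 1 ($140), Brightly→Slot 4 ($113), Iris→Slot 2 ($72), Quanta→Slot 3 ($141) — total 140+140+113+72+141 = $606.
Row-greedy (each advertiser in turn takes its best remaining slot) gives $564, worse by 42.
Next-best assignment: Delta→Slot 3, Kestrel→Slot 1, Brightly→Slot 6, Iris→Slot 2, Quanta→Slot 4 = $592.
Swapping Delta↔Kestrel (Delta→Slot 1 $74, Kestrel→Slot 6 $107) loses 99.
Brightly's own top slot is Slot 1 ($141), but forcing Brightly→Slot 1 and reassigning the rest optimally gives only $577 — worse by 29.

Brightly receives Slot 4.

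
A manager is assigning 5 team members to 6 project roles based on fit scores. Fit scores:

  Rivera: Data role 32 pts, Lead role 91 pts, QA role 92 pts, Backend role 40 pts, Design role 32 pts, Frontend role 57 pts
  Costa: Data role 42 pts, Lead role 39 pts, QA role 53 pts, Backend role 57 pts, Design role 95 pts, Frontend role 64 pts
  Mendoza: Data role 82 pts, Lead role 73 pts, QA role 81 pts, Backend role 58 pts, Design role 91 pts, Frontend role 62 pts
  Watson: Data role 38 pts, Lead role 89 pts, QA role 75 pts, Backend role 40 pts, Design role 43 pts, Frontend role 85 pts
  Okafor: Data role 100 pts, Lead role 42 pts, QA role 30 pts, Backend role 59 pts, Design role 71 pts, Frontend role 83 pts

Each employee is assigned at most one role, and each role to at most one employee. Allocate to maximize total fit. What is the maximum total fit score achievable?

This is the linear assignment problem.
Optimal: Rivera→Lead role (91 pts), Costa→Design role (95 pts), Mendoza→QA role (81 pts), Watson→Frontend role (85 pts), Okafor→Data role (100 pts) — total 91+95+81+85+100 = 452 pts.
Max-entry greedy (repeatedly take the single best remaining cell) gives 438 pts, worse by 14.
Next-best assignment: Rivera→QA role, Costa→Design role, Mendoza→Lead role, Watson→Frontend role, Okafor→Data role = 445 pts.
Checked against all permutations: 452 pts is optimal.

Max total: 452 pts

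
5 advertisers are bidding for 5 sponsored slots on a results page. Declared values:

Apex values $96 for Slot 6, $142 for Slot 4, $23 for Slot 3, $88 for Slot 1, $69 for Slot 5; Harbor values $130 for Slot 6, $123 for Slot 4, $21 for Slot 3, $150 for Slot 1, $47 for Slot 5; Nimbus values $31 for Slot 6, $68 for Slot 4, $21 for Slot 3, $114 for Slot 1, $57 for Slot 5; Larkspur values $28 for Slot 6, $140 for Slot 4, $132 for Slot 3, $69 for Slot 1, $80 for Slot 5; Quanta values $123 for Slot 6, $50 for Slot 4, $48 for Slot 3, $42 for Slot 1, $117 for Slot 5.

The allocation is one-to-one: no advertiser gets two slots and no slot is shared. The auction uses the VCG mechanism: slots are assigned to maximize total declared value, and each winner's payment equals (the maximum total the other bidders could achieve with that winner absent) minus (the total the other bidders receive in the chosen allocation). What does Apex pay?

Apex pays $8.

Efficient allocation: Apex→Slot 4 ($142), Harbor→Slot 6 ($130), Nimbus→Slot 1 ($114), Larkspur→Slot 3 ($132), Quanta→Slot 5 ($117); total welfare W = $635.
Apex receives Slot 4 at value $142, so the others get W − 142 = $493.
Without Apex: best allocation of the remaining 4 bidders over all 5 slots is Harbor→Slot 6 ($130), Nimbus→Slot 1 ($114), Larkspur→Slot 4 ($140), Quanta→Slot 5 ($117), total $501.
VCG payment = (others' best without Apex) − (others' welfare with Apex) = 501 − 493 = $8.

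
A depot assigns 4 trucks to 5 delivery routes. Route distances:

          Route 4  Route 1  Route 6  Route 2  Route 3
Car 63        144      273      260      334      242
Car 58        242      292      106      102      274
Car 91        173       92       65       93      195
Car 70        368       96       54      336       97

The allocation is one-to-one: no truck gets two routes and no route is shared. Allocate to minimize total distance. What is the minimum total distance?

Treat this as an assignment problem: match each truck to one route.
Optimal: Car 63→Route 4 (144 km), Car 58→Route 2 (102 km), Car 91→Route 1 (92 km), Car 70→Route 6 (54 km) — total 144+102+92+54 = 392 km.
Row-greedy (each truck in turn takes its cheapest remaining route) gives 407 km, worse by 15.

Minimum total: 392 km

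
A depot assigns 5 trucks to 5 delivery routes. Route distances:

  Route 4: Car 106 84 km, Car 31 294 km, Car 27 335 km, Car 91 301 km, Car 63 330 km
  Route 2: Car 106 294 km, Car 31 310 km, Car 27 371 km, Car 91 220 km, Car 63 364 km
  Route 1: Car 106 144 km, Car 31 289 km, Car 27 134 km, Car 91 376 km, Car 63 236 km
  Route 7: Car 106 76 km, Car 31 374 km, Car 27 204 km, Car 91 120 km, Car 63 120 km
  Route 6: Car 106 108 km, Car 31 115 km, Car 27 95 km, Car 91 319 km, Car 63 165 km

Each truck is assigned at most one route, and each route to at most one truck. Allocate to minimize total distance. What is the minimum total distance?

Treat this as an assignment problem: match each truck to one route.
Optimal: Car 106→Route 4 (84 km), Car 31→Route 6 (115 km), Car 27→Route 1 (134 km), Car 91→Route 2 (220 km), Car 63→Route 7 (120 km) — total 84+115+134+220+120 = 673 km.
Row-greedy (each truck in turn takes its cheapest remaining route) gives 875 km, worse by 202.
Next-best assignment: Car 106→Route 4, Car 31→Route 1, Car 27→Route 6, Car 91→Route 2, Car 63→Route 7 = 808 km.

Minimum total: 673 km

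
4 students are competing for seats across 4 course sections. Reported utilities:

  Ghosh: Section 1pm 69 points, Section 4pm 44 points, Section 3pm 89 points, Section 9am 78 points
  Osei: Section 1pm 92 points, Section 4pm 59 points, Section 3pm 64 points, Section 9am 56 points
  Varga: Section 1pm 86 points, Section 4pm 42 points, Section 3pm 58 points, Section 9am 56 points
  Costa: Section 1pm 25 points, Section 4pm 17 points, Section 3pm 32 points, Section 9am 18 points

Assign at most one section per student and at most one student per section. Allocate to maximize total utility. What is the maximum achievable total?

Max total: 255 points

Optimal: Ghosh→Section 9am (78 points), Osei→Section 4pm (59 points), Varga→Section 1pm (86 points), Costa→Section 3pm (32 points) — total 78+59+86+32 = 255 points.
Swapping Ghosh↔Osei (Ghosh→Section 4pm 44 points, Osei→Section 9am 56 points) loses 37.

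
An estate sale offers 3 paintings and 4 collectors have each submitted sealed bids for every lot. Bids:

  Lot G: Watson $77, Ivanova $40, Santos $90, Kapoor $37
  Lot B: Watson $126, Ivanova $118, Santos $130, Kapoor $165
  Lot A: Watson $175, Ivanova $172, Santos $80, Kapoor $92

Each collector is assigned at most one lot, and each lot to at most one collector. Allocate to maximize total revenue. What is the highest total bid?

Max total: $430

This is a one-to-one assignment (maximum-weight bipartite matching).
Optimal: Santos→Lot G ($90), Kapoor→Lot B ($165), Watson→Lot A ($175) — total 90+165+175 = $430.
Row-greedy (each collector in turn takes its best remaining lot) gives $383, worse by 47.
Next-best assignment: Santos→Lot G, Kapoor→Lot B, Ivanova→Lot A = $427.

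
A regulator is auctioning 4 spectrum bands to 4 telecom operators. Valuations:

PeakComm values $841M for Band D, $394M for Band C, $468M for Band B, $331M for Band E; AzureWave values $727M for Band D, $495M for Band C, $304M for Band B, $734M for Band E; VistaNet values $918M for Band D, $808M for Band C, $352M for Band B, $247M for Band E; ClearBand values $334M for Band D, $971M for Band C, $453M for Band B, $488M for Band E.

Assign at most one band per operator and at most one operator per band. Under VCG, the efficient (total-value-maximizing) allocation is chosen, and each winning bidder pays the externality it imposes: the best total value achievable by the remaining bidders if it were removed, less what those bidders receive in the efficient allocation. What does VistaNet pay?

VistaNet pays $373M.

Efficient allocation: PeakComm→Band B ($468M), AzureWave→Band E ($734M), VistaNet→Band D ($918M), ClearBand→Band C ($971M); total welfare W = $3091M.
VistaNet receives Band D at value $918M, so the others get W − 918 = $2173M.
Without VistaNet: best allocation of the remaining 3 bidders over all 4 bands is PeakComm→Band D ($841M), AzureWave→Band E ($734M), ClearBand→Band C ($971M), total $2546M.
VCG payment = (others' best without VistaNet) − (others' welfare with VistaNet) = 2546 − 2173 = $373M.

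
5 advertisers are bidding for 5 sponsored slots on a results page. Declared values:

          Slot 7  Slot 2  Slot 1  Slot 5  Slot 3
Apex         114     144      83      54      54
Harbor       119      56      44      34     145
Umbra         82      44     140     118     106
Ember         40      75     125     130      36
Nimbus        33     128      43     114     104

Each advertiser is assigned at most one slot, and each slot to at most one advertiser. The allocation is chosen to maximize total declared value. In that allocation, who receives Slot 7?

Apex receives Slot 7.

Treat this as an assignment problem: match each advertiser to one slot.
Optimal: Apex→Slot 7 ($114), Harbor→Slot 3 ($145), Umbra→Slot 1 ($140), Ember→Slot 5 ($130), Nimbus→Slot 2 ($128) — total 114+145+140+130+128 = $657.
Row-greedy (each advertiser in turn takes its best remaining slot) gives $592, worse by 65.
Apex's own top slot is Slot 2 ($144), but forcing Apex→Slot 2 and reassigning the rest optimally gives only $637 — worse by 20.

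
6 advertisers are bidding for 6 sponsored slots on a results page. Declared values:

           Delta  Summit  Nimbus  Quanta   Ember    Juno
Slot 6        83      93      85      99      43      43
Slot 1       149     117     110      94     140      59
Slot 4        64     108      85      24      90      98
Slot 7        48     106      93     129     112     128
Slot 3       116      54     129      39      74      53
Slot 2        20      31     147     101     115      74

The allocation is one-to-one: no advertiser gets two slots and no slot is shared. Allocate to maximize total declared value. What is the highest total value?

Optimal: Delta→Slot 3 ($116), Summit→Slot 4 ($108), Nimbus→Slot 2 ($147), Quanta→Slot 6 ($99), Ember→Slot 1 ($140), Juno→Slot 7 ($128) — total 116+108+147+99+140+128 = $738.
Row-greedy (each advertiser in turn takes its best remaining slot) gives $650, worse by 88.
Swapping Summit↔Juno (Summit→Slot 7 $106, Juno→Slot 4 $98) loses 32.

Maximum total: $738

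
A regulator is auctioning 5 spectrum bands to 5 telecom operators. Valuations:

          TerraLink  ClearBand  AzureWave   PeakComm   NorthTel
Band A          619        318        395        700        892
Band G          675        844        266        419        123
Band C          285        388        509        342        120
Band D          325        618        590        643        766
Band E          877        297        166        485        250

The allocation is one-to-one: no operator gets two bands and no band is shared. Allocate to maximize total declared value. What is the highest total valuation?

Optimal: TerraLink→Band E ($877M), ClearBand→Band G ($844M), AzureWave→Band C ($509M), PeakComm→Band D ($643M), NorthTel→Band A ($892M) — total 877+844+509+643+892 = $3765M.
Checked against all permutations: $3765M is optimal.

Max total: $3765M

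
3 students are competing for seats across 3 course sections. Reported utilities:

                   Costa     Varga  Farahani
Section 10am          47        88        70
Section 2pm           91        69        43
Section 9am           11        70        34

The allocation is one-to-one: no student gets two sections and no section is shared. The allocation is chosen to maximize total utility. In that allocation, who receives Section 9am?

Varga receives Section 9am.

Optimal: Costa→Section 2pm (91 points), Varga→Section 9am (70 points), Farahani→Section 10am (70 points) — total 91+70+70 = 231 points.
Max-entry greedy (repeatedly take the single best remaining cell) gives 213 points, worse by 18.
Next-best assignment: Costa→Section 2pm, Varga→Section 10am, Farahani→Section 9am = 213 points.
No other one-to-one assignment exceeds 231 points.
Varga's own top section is Section 10am (88 points), but forcing Varga→Section 10am and reassigning the rest optimally gives only 213 points — worse by 18.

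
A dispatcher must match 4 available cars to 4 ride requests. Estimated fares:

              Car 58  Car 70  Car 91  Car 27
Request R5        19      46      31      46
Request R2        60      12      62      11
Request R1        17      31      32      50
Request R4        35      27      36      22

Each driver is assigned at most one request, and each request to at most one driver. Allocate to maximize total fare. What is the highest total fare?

Optimal: Car 58→Request R4 ($35), Car 70→Request R5 ($46), Car 91→Request R2 ($62), Car 27→Request R1 ($50) — total 35+46+62+50 = $193.
Row-greedy (each driver in turn takes its best remaining request) gives $192, worse by 1.
Swapping Car 27↔Car 58 (Car 27→Request R4 $22, Car 58→Request R1 $17) loses 46.
Every other assignment is strictly worse.

Max total: $193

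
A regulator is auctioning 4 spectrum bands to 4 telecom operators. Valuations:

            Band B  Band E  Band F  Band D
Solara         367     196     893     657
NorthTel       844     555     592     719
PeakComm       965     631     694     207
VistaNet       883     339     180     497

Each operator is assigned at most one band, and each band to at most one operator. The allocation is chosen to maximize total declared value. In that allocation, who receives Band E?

Optimal: Solara→Band F ($893M), NorthTel→Band D ($719M), PeakComm→Band E ($631M), VistaNet→Band B ($883M) — total 893+719+631+883 = $3126M.
Max-entry greedy (repeatedly take the single best remaining cell) gives $2916M, worse by 210.
Next-best assignment: Solara→Band F, NorthTel→Band D, PeakComm→Band B, VistaNet→Band E = $2916M.
Swapping Solara↔NorthTel (Solara→Band D $657M, NorthTel→Band F $592M) loses 363.
PeakComm's own top band is Band B ($965M), but forcing PeakComm→Band B and reassigning the rest optimally gives only $2916M — worse by 210.

PeakComm receives Band E.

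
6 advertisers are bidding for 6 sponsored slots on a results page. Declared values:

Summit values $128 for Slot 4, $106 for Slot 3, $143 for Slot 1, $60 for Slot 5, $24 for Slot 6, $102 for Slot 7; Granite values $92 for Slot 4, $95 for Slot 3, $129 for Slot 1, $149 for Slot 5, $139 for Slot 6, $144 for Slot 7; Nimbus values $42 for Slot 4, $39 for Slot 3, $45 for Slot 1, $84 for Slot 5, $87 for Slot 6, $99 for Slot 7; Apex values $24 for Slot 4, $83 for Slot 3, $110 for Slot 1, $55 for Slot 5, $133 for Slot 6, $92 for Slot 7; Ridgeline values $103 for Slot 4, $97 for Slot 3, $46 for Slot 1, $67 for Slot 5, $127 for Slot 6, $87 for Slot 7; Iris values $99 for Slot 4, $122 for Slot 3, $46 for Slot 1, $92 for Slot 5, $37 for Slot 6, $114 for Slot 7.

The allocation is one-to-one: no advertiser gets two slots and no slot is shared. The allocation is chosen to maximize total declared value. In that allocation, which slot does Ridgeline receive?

Ridgeline receives Slot 4.

This is a one-to-one assignment (maximum-weight bipartite matching).
Optimal: Summit→Slot 1 ($143), Granite→Slot 5 ($149), Nimbus→Slot 7 ($99), Apex→Slot 6 ($133), Ridgeline→Slot 4 ($103), Iris→Slot 3 ($122) — total 143+149+99+133+103+122 = $749.
Swapping Granite↔Summit (Granite→Slot 1 $129, Summit→Slot 5 $60) loses 103.
Checked against all permutations: $749 is optimal.
Ridgeline's own top slot is Slot 6 ($127), but forcing Ridgeline→Slot 6 and reassigning the rest optimally gives only $735 — worse by 14.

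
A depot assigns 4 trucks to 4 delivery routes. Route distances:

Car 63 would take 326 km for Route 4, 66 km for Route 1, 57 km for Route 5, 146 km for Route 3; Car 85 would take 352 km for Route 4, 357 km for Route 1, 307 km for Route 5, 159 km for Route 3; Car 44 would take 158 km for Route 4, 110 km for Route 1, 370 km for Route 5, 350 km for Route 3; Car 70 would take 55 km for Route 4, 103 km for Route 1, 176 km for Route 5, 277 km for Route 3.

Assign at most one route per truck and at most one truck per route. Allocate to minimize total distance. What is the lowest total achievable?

Treat this as an assignment problem: match each truck to one route.
Optimal: Car 63→Route 5 (57 km), Car 85→Route 3 (159 km), Car 44→Route 1 (110 km), Car 70→Route 4 (55 km) — total 57+159+110+55 = 381 km.
Column-greedy (each route in turn goes to its cheapest remaining truck) gives 778 km, worse by 397.
Next-best assignment: Car 63→Route 5, Car 85→Route 3, Car 44→Route 4, Car 70→Route 1 = 477 km.

Minimum total: 381 km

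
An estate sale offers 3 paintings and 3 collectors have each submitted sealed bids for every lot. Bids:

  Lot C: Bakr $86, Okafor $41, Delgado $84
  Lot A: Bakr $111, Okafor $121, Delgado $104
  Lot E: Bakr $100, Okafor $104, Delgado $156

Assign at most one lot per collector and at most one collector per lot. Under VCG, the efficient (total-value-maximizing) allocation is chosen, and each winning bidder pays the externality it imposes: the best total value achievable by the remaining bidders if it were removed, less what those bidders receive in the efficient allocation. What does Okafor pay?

Okafor pays $25.

Efficient allocation: Bakr→Lot C ($86), Okafor→Lot A ($121), Delgado→Lot E ($156); total welfare W = $363.
Okafor receives Lot A at value $121, so the others get W − 121 = $242.
Without Okafor: best allocation of the remaining 2 bidders over all 3 lots is Bakr→Lot A ($111), Delgado→Lot E ($156), total $267.
VCG payment = (others' best without Okafor) − (others' welfare with Okafor) = 267 − 242 = $25.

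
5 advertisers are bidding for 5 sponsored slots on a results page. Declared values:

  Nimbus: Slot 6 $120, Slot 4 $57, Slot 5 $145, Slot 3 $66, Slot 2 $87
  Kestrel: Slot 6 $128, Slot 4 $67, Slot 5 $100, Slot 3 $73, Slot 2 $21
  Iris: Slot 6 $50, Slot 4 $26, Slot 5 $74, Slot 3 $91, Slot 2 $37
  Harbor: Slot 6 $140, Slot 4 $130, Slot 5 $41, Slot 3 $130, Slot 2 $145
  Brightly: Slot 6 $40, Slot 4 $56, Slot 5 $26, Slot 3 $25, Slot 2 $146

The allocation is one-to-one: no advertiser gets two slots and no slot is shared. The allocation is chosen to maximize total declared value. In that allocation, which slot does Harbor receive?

Optimal: Nimbus→Slot 5 ($145), Kestrel→Slot 6 ($128), Iris→Slot 3 ($91), Harbor→Slot 4 ($130), Brightly→Slot 2 ($146) — total 145+128+91+130+146 = $640.
Max-entry greedy (repeatedly take the single best remaining cell) gives $589, worse by 51.
Next-best assignment: Nimbus→Slot 5, Kestrel→Slot 4, Iris→Slot 3, Harbor→Slot 6, Brightly→Slot 2 = $589.
Swapping Iris↔Nimbus (Iris→Slot 5 $74, Nimbus→Slot 3 $66) loses 96.
Harbor's own top slot is Slot 2 ($145), but forcing Harbor→Slot 2 and reassigning the rest optimally gives only $565 — worse by 75.

Harbor receives Slot 4.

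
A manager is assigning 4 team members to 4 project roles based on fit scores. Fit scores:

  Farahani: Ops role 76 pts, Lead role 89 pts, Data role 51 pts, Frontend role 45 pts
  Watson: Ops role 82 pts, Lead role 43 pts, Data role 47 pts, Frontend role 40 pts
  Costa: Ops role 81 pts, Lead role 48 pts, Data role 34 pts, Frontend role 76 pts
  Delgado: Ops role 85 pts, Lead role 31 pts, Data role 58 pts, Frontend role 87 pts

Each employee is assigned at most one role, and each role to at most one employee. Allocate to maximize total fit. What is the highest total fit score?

This is a one-to-one assignment (maximum-weight bipartite matching).
Optimal: Farahani→Lead role (89 pts), Watson→Ops role (82 pts), Costa→Frontend role (76 pts), Delgado→Data role (58 pts) — total 89+82+76+58 = 305 pts.
Column-greedy (each role in turn goes to its best remaining employee) gives 297 pts, worse by 8.
Swapping Costa↔Farahani (Costa→Lead role 48 pts, Farahani→Frontend role 45 pts) loses 72.

Max total: 305 pts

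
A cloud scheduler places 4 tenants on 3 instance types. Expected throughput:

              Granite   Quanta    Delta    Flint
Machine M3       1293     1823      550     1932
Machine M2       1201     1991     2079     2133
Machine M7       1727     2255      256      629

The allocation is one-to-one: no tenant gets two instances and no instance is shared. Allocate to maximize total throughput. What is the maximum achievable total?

This is the linear assignment problem.
Optimal: Flint→Machine M3 (1932 ops/s), Delta→Machine M2 (2079 ops/s), Quanta→Machine M7 (2255 ops/s) — total 1932+2079+2255 = 6266 ops/s.
Row-greedy (each tenant in turn takes its best remaining instance) gives 4268 ops/s, worse by 1998.

Maximum total: 6266 ops/s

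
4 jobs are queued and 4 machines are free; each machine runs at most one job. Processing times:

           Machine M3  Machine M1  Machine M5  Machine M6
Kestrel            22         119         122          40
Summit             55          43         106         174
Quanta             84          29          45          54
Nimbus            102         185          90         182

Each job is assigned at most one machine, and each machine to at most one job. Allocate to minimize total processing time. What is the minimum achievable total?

Optimal: Kestrel→Machine M3 (22 min), Summit→Machine M1 (43 min), Quanta→Machine M6 (54 min), Nimbus→Machine M5 (90 min) — total 22+43+54+90 = 209 min.
Column-greedy (each machine in turn goes to its cheapest remaining job) gives 315 min, worse by 106.
Next-best assignment: Kestrel→Machine M6, Summit→Machine M3, Quanta→Machine M1, Nimbus→Machine M5 = 214 min.

Min total: 209 min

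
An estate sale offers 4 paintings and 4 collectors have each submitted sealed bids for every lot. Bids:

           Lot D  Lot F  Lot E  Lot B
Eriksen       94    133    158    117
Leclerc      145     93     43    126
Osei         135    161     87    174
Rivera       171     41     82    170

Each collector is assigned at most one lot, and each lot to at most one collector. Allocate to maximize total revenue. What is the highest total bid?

Maximum total: $634

This is a one-to-one assignment (maximum-weight bipartite matching).
Optimal: Eriksen→Lot E ($158), Leclerc→Lot D ($145), Osei→Lot F ($161), Rivera→Lot B ($170) — total 158+145+161+170 = $634.
Max-entry greedy (repeatedly take the single best remaining cell) gives $596, worse by 38.
Swapping Osei↔Leclerc (Osei→Lot D $135, Leclerc→Lot F $93) loses 78.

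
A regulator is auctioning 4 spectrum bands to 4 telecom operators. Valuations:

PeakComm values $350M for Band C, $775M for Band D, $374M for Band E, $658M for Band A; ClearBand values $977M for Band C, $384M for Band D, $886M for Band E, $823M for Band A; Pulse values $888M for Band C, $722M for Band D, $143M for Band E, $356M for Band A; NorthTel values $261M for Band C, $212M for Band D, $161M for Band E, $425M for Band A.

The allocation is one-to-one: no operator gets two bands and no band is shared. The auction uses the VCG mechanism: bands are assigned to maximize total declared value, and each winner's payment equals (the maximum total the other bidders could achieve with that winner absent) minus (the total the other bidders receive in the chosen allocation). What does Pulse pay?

Pulse pays $91M.

Efficient allocation: PeakComm→Band D ($775M), ClearBand→Band E ($886M), Pulse→Band C ($888M), NorthTel→Band A ($425M); total welfare W = $2974M.
Pulse receives Band C at value $888M, so the others get W − 888 = $2086M.
Without Pulse: best allocation of the remaining 3 bidders over all 4 bands is PeakComm→Band D ($775M), ClearBand→Band C ($977M), NorthTel→Band A ($425M), total $2177M.
VCG payment = (others' best without Pulse) − (others' welfare with Pulse) = 2177 − 2086 = $91M.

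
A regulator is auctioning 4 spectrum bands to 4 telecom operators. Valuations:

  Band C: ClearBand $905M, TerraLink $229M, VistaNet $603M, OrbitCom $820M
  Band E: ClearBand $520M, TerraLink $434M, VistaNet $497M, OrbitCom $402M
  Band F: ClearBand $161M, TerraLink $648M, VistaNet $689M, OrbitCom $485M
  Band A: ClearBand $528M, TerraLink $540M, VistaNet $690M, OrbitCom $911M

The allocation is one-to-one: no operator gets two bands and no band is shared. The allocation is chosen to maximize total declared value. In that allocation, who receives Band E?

VistaNet receives Band E.

Optimal: ClearBand→Band C ($905M), TerraLink→Band F ($648M), VistaNet→Band E ($497M), OrbitCom→Band A ($911M) — total 905+648+497+911 = $2961M.
Swapping OrbitCom↔ClearBand (OrbitCom→Band C $820M, ClearBand→Band A $528M) loses 468.
Every other assignment is strictly worse.
VistaNet's own top band is Band A ($690M), but forcing VistaNet→Band A and reassigning the rest optimally gives only $2678M — worse by 283.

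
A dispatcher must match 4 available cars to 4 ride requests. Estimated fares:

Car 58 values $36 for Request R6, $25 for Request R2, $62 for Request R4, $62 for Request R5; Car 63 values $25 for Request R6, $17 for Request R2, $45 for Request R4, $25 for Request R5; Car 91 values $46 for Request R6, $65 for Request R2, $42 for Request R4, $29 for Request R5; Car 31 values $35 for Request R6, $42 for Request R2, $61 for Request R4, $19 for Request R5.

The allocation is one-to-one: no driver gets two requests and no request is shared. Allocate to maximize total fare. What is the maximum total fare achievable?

Maximum total: $213

Optimal: Car 58→Request R5 ($62), Car 63→Request R6 ($25), Car 91→Request R2 ($65), Car 31→Request R4 ($61) — total 62+25+65+61 = $213.
Max-entry greedy (repeatedly take the single best remaining cell) gives $187, worse by 26.
Every other assignment is strictly worse.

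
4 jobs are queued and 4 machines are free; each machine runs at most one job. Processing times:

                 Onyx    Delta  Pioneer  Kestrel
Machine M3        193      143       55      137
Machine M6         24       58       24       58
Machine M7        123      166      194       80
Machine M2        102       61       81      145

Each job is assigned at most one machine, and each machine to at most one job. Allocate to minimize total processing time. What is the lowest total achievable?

Min total: 220 min

Optimal: Onyx→Machine M6 (24 min), Delta→Machine M2 (61 min), Pioneer→Machine M3 (55 min), Kestrel→Machine M7 (80 min) — total 24+61+55+80 = 220 min.
Next-best assignment: Onyx→Machine M2, Delta→Machine M6, Pioneer→Machine M3, Kestrel→Machine M7 = 295 min.
No other one-to-one assignment undercuts 220 min.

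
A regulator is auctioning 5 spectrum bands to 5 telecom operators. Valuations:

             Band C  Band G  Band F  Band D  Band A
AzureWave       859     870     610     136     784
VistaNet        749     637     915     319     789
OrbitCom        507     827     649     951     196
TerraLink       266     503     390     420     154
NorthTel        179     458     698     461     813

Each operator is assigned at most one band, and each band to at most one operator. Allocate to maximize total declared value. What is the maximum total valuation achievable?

Treat this as an assignment problem: match each operator to one band.
Optimal: AzureWave→Band C ($859M), VistaNet→Band F ($915M), OrbitCom→Band D ($951M), TerraLink→Band G ($503M), NorthTel→Band A ($813M) — total 859+915+951+503+813 = $4041M.
Next-best assignment: AzureWave→Band C, VistaNet→Band F, OrbitCom→Band G, TerraLink→Band D, NorthTel→Band A = $3834M.

Max total: $4041M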